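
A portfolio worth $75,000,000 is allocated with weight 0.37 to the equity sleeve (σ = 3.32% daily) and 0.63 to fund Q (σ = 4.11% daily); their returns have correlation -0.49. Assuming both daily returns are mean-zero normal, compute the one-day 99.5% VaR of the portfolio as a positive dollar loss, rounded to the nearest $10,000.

$4,360,000

σ_p² = 0.37²·3.32² + 0.63²·4.11² + 2·-0.49·0.37·0.63·3.32·4.11 = 5.0964 (%²).
σ_p = √5.0964 = 2.258%.
At 99.5%, z = 2.576.
VaR = 2.576 × 2.258% = 5.817%; on $75,000,000 that is $4,362,750.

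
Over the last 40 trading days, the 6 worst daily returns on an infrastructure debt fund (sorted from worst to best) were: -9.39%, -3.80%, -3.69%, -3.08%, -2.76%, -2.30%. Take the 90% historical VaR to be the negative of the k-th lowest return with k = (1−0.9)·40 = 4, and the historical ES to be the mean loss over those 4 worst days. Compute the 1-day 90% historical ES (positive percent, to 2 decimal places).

4.99%

The 4 worst returns sum to -19.96%.
ES = −(-19.96%) / 4 = 4.99%.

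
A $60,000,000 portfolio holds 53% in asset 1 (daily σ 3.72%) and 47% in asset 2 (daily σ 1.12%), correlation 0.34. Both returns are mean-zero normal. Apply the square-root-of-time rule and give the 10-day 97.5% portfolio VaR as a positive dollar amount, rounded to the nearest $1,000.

σ_p = √(0.53²·3.72² + 0.47²·1.12² + 2·0.34·0.53·0.47·3.72·1.12) = 2.207%.
σ_{10d} = 2.207% × √10 = 6.979%.
z(97.5%) = 1.960.
VaR = 1.960 × 6.979% = 13.679%; on $60,000,000 that is $8,207,400.

$8,207,000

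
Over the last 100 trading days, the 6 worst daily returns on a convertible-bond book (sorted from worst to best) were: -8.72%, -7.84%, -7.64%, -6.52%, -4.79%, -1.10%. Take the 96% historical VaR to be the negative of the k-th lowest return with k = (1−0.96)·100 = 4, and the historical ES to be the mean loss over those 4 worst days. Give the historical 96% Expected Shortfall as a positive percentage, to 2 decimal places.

7.68%

The 4 worst returns sum to -30.72%.
ES = −(-30.72%) / 4 = 7.68%.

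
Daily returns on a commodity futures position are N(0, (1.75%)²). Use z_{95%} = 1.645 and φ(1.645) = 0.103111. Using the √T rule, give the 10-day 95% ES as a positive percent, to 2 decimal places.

11.41%

σ_{10d} = 1.75% × √10 = 5.534%.
ES multiplier = φ(z)/(1−α) = 0.103111/0.05 = 2.062.
ES = 5.534% × 2.062 = 11.411%.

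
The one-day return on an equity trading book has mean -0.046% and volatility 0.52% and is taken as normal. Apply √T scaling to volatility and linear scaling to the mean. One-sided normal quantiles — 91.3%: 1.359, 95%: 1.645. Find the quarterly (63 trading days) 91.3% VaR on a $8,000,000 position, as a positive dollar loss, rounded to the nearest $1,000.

σ_{63d} = 0.52% × √63 = 4.127%; μ_{63d} = 63 × -0.046% = -2.898%.
VaR = −(-2.898%) + 1.359 × 4.127% = 8.507%.
On $8,000,000: 0.08507 × $8,000,000 = $680,560.

$681,000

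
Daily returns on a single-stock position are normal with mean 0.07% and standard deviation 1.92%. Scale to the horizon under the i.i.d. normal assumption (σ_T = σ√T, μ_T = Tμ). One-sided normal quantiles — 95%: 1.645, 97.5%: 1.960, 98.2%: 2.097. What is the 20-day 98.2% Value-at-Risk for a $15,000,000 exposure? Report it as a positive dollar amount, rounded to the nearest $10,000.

σ_{20d} = 1.92% × √20 = 8.587%; μ_{20d} = 20 × 0.07% = 1.400%.
VaR = −(1.400%) + 2.097 × 8.587% = 16.607%.
On $15,000,000: 0.16607 × $15,000,000 = $2,491,050.

$2,490,000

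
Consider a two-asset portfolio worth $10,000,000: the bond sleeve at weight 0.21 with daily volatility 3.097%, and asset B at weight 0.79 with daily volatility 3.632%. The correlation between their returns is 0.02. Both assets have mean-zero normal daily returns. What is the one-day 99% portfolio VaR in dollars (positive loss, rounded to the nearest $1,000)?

σ_p² = 0.21²·3.097² + 0.79²·3.632² + 2·0.02·0.21·0.79·3.097·3.632 = 8.7304 (%²).
σ_p = √8.7304 = 2.955%.
At 99%, z = 2.326.
VaR = 2.326 × 2.955% = 6.873%; on $10,000,000 that is $687,300.

$687,000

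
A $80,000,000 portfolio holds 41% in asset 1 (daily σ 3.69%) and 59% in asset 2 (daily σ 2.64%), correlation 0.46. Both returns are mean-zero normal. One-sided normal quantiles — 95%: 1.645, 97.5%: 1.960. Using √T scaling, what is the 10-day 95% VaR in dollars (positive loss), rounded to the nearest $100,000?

σ_p = √(0.41²·3.69² + 0.59²·2.64² + 2·0.46·0.41·0.59·3.69·2.64) = 2.624%.
σ_{10d} = 2.624% × √10 = 8.298%.
VaR = 1.645 × 8.298% = 13.650%; on $80,000,000 that is $10,920,000.

$10,900,000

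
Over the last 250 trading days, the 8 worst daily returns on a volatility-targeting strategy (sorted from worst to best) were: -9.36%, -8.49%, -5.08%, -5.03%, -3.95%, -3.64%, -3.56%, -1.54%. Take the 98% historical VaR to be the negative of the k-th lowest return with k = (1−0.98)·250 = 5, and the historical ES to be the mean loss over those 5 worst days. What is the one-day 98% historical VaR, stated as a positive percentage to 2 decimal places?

k = 5; the 5th lowest return is -3.95%, so VaR = 3.95%.

3.95%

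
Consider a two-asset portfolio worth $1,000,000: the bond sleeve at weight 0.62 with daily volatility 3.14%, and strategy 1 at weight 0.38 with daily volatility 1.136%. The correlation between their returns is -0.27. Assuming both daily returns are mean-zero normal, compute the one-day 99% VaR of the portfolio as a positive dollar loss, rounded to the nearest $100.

σ_p² = 0.62²·3.14² + 0.38²·1.136² + 2·-0.27·0.62·0.38·3.14·1.136 = 3.5226 (%²).
σ_p = √3.5226 = 1.877%.
At 99%, z = 2.326.
VaR = 2.326 × 1.877% = 4.366%; on $1,000,000 that is $43,660.

$43,700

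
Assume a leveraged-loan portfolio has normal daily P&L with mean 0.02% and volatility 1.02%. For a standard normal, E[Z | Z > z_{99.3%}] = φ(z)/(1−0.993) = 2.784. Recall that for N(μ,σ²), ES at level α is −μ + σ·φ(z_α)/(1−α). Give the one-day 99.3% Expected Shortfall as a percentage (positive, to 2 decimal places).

ES = −(0.02%) + 1.02% × 2.784 = 2.820%.

2.82%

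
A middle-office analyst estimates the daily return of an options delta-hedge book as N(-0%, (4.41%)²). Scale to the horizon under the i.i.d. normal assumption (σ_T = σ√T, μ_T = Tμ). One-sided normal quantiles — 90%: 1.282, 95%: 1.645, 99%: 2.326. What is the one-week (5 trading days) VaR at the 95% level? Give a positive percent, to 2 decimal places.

σ_{5d} = 4.41% × √5 = 9.861%.
VaR = 1.645 × 9.861% = 16.221%.

16.22%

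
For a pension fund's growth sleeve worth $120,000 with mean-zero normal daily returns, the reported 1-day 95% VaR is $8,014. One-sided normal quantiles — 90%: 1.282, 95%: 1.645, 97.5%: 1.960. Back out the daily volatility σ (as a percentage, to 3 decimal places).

VaR as a fraction: $8,014 / $120,000 = 6.678%.
σ = VaR / z = 6.678% / 1.645 = 4.060%.

4.060%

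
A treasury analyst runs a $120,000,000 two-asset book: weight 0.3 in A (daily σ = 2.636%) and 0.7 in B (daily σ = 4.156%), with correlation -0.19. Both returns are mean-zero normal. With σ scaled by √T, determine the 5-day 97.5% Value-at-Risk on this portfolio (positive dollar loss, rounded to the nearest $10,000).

$15,070,000

σ_p = √(0.3²·2.636² + 0.7²·4.156² + 2·-0.19·0.3·0.7·2.636·4.156) = 2.866%.
σ_{5d} = 2.866% × √5 = 6.409%.
z(97.5%) = 1.960.
VaR = 1.960 × 6.409% = 12.562%; on $120,000,000 that is $15,074,400.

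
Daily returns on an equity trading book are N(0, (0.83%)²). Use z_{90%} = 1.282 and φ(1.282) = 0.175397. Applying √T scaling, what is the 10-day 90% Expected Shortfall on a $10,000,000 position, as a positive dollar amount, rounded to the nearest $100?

$460,400

σ_{10d} = 0.83% × √10 = 2.625%.
ES multiplier = φ(z)/(1−α) = 0.175397/0.1 = 1.754.
ES = 2.625% × 1.754 = 4.604%; on $10,000,000: $460,400.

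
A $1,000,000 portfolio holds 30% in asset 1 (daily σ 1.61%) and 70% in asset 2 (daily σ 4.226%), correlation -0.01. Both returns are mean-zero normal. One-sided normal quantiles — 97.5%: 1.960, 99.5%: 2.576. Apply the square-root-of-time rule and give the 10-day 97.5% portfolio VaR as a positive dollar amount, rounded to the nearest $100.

σ_p = √(0.3²·1.61² + 0.7²·4.226² + 2·-0.01·0.3·0.7·1.61·4.226) = 2.993%.
σ_{10d} = 2.993% × √10 = 9.465%.
VaR = 1.960 × 9.465% = 18.551%; on $1,000,000 that is $185,510.

$185,500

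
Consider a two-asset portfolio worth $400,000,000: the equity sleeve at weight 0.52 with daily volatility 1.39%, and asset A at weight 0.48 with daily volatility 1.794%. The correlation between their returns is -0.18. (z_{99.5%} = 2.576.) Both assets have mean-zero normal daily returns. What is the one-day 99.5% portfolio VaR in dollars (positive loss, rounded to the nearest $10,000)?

σ_p² = 0.52²·1.39² + 0.48²·1.794² + 2·-0.18·0.52·0.48·1.39·1.794 = 1.0399 (%²).
σ_p = √1.0399 = 1.020%.
VaR = 2.576 × 1.020% = 2.628%; on $400,000,000 that is $10,512,000.

$10,510,000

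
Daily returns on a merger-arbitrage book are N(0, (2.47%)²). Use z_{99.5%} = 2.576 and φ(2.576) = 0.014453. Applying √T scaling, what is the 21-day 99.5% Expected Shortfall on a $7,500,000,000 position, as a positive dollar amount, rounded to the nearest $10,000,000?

$2,450,000,000

σ_{21d} = 2.47% × √21 = 11.319%.
ES multiplier = φ(z)/(1−α) = 0.014453/0.005 = 2.891.
ES = 11.319% × 2.891 = 32.723%; on $7,500,000,000: $2,454,225,000.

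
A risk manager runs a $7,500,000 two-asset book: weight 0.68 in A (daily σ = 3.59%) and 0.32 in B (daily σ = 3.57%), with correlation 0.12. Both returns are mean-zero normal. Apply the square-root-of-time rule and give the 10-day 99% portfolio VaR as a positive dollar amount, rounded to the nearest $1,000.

$1,554,000

σ_p = √(0.68²·3.59² + 0.32²·3.57² + 2·0.12·0.68·0.32·3.59·3.57) = 2.817%.
σ_{10d} = 2.817% × √10 = 8.908%.
z(99%) = 2.326.
VaR = 2.326 × 8.908% = 20.720%; on $7,500,000 that is $1,554,000.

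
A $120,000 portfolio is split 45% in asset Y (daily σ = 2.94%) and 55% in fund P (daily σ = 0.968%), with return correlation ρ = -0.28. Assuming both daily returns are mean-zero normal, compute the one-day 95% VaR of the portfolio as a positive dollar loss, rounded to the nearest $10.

$2,530

σ_p² = 0.45²·2.94² + 0.55²·0.968² + 2·-0.28·0.45·0.55·2.94·0.968 = 1.6393 (%²).
σ_p = √1.6393 = 1.280%.
At 95%, z = 1.645.
VaR = 1.645 × 1.280% = 2.106%; on $120,000 that is $2,527.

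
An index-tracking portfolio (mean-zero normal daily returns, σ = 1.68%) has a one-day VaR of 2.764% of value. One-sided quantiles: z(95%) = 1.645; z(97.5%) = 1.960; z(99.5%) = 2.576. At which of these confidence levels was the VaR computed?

95%

Implied z = VaR/σ = 2.764 / 1.68 = 1.645.
This matches z(95%) = 1.645.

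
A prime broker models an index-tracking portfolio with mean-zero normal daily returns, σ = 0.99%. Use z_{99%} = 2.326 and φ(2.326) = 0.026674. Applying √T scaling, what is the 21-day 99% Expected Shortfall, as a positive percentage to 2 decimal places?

σ_{21d} = 0.99% × √21 = 4.537%.
ES multiplier = φ(z)/(1−α) = 0.026674/0.01 = 2.667.
ES = 4.537% × 2.667 = 12.100%.

12.10%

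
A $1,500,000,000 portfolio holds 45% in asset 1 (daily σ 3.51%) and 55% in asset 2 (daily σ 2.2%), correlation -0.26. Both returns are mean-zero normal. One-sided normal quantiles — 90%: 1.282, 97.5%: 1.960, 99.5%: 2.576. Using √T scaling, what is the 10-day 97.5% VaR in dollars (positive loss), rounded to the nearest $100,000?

σ_p = √(0.45²·3.51² + 0.55²·2.2² + 2·-0.26·0.45·0.55·3.51·2.2) = 1.722%.
σ_{10d} = 1.722% × √10 = 5.445%.
VaR = 1.960 × 5.445% = 10.672%; on $1,500,000,000 that is $160,080,000.

$160,100,000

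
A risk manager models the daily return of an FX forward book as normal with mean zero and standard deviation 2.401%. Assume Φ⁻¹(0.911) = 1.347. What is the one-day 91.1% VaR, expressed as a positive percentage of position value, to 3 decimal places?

3.234%

VaR = z·σ = 1.347 × 2.401% = 3.234%.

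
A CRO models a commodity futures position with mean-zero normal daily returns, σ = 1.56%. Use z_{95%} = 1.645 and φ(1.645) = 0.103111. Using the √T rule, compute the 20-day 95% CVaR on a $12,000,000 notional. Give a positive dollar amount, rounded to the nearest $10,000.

σ_{20d} = 1.56% × √20 = 6.977%.
ES multiplier = φ(z)/(1−α) = 0.103111/0.05 = 2.062.
ES = 6.977% × 2.062 = 14.387%; on $12,000,000: $1,726,440.

$1,730,000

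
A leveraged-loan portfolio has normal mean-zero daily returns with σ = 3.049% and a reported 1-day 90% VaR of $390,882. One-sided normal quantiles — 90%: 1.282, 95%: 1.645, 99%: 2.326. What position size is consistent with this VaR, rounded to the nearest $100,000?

VaR as a fraction of value: z·σ = 1.282 × 3.049% = 3.90882%.
Position = $390,882 / 0.0390882 = $10,000,005.

$10,000,000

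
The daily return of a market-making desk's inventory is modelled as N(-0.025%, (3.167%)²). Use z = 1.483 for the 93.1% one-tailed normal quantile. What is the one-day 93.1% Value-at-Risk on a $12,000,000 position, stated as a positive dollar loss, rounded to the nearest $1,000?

VaR = −μ + z·σ = −(-0.025%) + 1.483 × 3.167% = 4.722%.
On $12,000,000: 0.04722 × $12,000,000 = $566,640.

$567,000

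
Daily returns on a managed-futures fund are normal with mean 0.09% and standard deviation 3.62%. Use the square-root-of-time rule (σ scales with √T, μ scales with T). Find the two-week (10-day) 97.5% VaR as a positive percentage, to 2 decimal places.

21.54%

At 97.5%, z = 1.960.
σ_{10d} = 3.62% × √10 = 11.447%; μ_{10d} = 10 × 0.09% = 0.900%.
VaR = −(0.900%) + 1.960 × 11.447% = 21.536%.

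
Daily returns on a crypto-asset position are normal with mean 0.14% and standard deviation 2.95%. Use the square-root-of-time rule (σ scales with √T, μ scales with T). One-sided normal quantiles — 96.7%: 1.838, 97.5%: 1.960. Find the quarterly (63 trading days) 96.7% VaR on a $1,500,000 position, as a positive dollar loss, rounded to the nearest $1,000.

$513,000

σ_{63d} = 2.95% × √63 = 23.415%; μ_{63d} = 63 × 0.14% = 8.820%.
VaR = −(8.820%) + 1.838 × 23.415% = 34.217%.
On $1,500,000: 0.34217 × $1,500,000 = $513,255.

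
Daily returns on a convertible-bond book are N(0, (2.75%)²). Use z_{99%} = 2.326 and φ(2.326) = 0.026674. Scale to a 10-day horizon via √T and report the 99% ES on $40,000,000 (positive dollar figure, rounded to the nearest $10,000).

$9,280,000

σ_{10d} = 2.75% × √10 = 8.696%.
ES multiplier = φ(z)/(1−α) = 0.026674/0.01 = 2.667.
ES = 8.696% × 2.667 = 23.192%; on $40,000,000: $9,276,800.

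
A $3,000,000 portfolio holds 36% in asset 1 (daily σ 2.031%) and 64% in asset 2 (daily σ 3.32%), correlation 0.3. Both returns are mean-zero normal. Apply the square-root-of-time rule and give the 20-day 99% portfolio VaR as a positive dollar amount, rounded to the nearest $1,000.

σ_p = √(0.36²·2.031² + 0.64²·3.32² + 2·0.3·0.36·0.64·2.031·3.32) = 2.446%.
σ_{20d} = 2.446% × √20 = 10.939%.
z(99%) = 2.326.
VaR = 2.326 × 10.939% = 25.444%; on $3,000,000 that is $763,320.

$763,000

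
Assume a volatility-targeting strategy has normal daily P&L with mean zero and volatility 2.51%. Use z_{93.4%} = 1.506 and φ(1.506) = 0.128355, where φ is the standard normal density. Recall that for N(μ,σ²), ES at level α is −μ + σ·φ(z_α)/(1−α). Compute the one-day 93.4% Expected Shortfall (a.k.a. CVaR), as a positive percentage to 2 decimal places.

4.88%

Tail multiplier: φ(z)/(1−α) = 0.128355 / 0.066 = 1.945.
ES = 2.51% × 1.945 = 4.882%.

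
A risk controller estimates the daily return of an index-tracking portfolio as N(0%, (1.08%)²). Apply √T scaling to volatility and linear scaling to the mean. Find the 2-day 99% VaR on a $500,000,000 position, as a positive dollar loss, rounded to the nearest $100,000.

$17,800,000

At 99%, z = 2.326.
σ_{2d} = 1.08% × √2 = 1.527%.
VaR = 2.326 × 1.527% = 3.552%.
On $500,000,000: 0.03552 × $500,000,000 = $17,760,000.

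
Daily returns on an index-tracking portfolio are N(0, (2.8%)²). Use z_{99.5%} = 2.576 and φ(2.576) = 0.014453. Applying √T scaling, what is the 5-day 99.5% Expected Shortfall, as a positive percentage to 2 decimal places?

σ_{5d} = 2.8% × √5 = 6.261%.
ES multiplier = φ(z)/(1−α) = 0.014453/0.005 = 2.891.
ES = 6.261% × 2.891 = 18.101%.

18.10%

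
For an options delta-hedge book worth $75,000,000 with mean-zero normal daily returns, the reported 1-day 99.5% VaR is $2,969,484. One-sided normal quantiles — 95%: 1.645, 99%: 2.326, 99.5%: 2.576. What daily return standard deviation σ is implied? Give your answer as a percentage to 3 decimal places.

VaR as a fraction: $2,969,484 / $75,000,000 = 3.959%.
σ = VaR / z = 3.959% / 2.576 = 1.537%.

1.537%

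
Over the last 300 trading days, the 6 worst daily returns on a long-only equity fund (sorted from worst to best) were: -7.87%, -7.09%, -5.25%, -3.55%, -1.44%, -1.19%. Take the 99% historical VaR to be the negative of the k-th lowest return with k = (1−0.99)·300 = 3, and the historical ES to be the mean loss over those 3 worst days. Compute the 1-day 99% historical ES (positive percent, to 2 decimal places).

The 3 worst returns sum to -20.21%.
ES = −(-20.21%) / 3 = 6.7366…% ≈ 6.74%.

6.74%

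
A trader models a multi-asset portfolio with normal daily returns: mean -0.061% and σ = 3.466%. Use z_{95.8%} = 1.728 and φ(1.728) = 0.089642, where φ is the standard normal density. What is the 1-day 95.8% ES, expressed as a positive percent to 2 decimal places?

Tail multiplier: φ(z)/(1−α) = 0.089642 / 0.042 = 2.134.
ES = −(-0.061%) + 3.466% × 2.134 = 7.457%.

7.46%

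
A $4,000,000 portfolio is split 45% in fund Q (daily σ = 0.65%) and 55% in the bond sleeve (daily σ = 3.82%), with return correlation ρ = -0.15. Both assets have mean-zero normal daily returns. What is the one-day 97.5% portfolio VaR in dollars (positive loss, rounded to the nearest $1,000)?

σ_p² = 0.45²·0.65² + 0.55²·3.82² + 2·-0.15·0.45·0.55·0.65·3.82 = 4.3154 (%²).
σ_p = √4.3154 = 2.077%.
At 97.5%, z = 1.960.
VaR = 1.960 × 2.077% = 4.071%; on $4,000,000 that is $162,840.

$163,000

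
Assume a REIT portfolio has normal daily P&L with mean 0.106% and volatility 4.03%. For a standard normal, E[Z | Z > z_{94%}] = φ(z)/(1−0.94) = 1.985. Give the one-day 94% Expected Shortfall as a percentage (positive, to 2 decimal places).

ES = −(0.106%) + 4.03% × 1.985 = 7.894%.

7.89%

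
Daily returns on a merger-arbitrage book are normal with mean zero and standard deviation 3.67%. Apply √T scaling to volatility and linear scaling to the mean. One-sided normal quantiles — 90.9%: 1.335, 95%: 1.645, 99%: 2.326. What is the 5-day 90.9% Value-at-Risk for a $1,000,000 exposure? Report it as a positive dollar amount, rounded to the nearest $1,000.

$110,000

σ_{5d} = 3.67% × √5 = 8.206%.
VaR = 1.335 × 8.206% = 10.955%.
On $1,000,000: 0.10955 × $1,000,000 = $109,550.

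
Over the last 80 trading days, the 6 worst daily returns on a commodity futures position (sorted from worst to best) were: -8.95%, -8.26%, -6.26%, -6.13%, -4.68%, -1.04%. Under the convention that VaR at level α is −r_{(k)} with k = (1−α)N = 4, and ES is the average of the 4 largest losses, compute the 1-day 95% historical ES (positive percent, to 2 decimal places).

7.40%

The 4 worst returns sum to -29.60%.
ES = −(-29.60%) / 4 = 7.4% ≈ 7.40%.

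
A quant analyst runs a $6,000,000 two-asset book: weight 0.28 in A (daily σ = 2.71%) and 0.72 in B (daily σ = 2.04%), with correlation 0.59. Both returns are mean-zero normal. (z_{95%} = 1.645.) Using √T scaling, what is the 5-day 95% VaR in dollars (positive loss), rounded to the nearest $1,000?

σ_p = √(0.28²·2.71² + 0.72²·2.04² + 2·0.59·0.28·0.72·2.71·2.04) = 2.012%.
σ_{5d} = 2.012% × √5 = 4.499%.
VaR = 1.645 × 4.499% = 7.401%; on $6,000,000 that is $444,060.

$444,000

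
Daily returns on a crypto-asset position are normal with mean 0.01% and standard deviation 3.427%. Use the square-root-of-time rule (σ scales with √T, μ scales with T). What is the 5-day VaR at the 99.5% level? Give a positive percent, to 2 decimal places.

19.69%

At 99.5%, z = 2.576.
σ_{5d} = 3.427% × √5 = 7.663%; μ_{5d} = 5 × 0.01% = 0.050%.
VaR = −(0.050%) + 2.576 × 7.663% = 19.690%.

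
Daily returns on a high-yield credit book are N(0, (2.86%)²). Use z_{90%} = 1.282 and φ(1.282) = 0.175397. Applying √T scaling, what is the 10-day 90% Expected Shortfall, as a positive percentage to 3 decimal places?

15.863%

σ_{10d} = 2.86% × √10 = 9.044%.
ES multiplier = φ(z)/(1−α) = 0.175397/0.1 = 1.754.
ES = 9.044% × 1.754 = 15.863%.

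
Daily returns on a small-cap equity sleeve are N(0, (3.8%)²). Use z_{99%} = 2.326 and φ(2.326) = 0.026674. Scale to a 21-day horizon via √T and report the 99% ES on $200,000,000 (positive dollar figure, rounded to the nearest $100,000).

$92,900,000

σ_{21d} = 3.8% × √21 = 17.414%.
ES multiplier = φ(z)/(1−α) = 0.026674/0.01 = 2.667.
ES = 17.414% × 2.667 = 46.443%; on $200,000,000: $92,886,000.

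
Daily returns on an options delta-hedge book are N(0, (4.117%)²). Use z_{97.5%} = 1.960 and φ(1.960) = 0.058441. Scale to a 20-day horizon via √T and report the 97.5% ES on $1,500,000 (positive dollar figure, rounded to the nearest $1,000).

σ_{20d} = 4.117% × √20 = 18.412%.
ES multiplier = φ(z)/(1−α) = 0.058441/0.025 = 2.338.
ES = 18.412% × 2.338 = 43.047%; on $1,500,000: $645,705.

$646,000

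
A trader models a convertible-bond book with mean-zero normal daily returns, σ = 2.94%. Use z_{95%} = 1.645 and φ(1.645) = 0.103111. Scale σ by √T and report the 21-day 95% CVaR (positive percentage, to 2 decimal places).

27.78%

σ_{21d} = 2.94% × √21 = 13.473%.
ES multiplier = φ(z)/(1−α) = 0.103111/0.05 = 2.062.
ES = 13.473% × 2.062 = 27.781%.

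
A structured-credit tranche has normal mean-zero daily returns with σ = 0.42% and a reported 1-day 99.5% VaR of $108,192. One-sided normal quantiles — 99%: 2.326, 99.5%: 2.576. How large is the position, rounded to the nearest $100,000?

$10,000,000

VaR as a fraction of value: z·σ = 2.576 × 0.42% = 1.08192%.
Position = $108,192 / 0.0108192 = $10,000,000.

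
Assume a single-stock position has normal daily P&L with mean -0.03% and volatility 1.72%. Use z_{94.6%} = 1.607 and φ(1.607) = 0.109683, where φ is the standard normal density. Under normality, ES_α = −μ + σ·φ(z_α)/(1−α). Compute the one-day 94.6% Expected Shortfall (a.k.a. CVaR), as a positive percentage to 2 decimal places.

3.52%

Tail multiplier: φ(z)/(1−α) = 0.109683 / 0.054 = 2.031.
ES = −(-0.03%) + 1.72% × 2.031 = 3.523%.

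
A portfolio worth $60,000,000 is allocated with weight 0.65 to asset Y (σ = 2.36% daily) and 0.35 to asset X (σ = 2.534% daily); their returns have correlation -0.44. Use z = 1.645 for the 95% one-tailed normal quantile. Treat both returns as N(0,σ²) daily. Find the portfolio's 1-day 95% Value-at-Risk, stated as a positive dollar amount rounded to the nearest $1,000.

$1,376,000

σ_p² = 0.65²·2.36² + 0.35²·2.534² + 2·-0.44·0.65·0.35·2.36·2.534 = 1.9425 (%²).
σ_p = √1.9425 = 1.394%.
VaR = 1.645 × 1.394% = 2.293%; on $60,000,000 that is $1,375,800.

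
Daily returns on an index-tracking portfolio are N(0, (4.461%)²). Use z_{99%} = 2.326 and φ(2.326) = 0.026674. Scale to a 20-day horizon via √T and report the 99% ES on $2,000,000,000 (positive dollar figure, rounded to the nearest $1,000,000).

σ_{20d} = 4.461% × √20 = 19.950%.
ES multiplier = φ(z)/(1−α) = 0.026674/0.01 = 2.667.
ES = 19.950% × 2.667 = 53.207%; on $2,000,000,000: $1,064,140,000.

$1,064,000,000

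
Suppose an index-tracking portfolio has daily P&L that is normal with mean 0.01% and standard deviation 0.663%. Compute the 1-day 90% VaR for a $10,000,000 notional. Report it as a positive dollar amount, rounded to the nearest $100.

$84,000

At 90% one-sided, z = 1.282.
VaR = −μ + z·σ = −(0.01%) + 1.282 × 0.663% = 0.840%.
On $10,000,000: 0.00840 × $10,000,000 = $84,000.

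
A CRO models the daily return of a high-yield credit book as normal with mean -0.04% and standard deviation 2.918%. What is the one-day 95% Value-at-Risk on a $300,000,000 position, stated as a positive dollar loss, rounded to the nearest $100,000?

At 95% one-sided, z = 1.645.
VaR = −μ + z·σ = −(-0.04%) + 1.645 × 2.918% = 4.840%.
On $300,000,000: 0.04840 × $300,000,000 = $14,520,000.

$14,500,000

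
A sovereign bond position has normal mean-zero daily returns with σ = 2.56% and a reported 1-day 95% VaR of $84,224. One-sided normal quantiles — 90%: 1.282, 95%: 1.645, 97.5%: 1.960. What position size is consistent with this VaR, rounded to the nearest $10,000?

$2,000,000

VaR as a fraction of value: z·σ = 1.645 × 2.56% = 4.2112%.
Position = $84,224 / 0.042112 = $2,000,000.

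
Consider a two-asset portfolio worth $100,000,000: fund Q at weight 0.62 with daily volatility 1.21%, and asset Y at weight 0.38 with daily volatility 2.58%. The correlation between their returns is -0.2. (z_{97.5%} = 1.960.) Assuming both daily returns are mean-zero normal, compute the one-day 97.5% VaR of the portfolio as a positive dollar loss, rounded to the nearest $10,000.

$2,170,000

σ_p² = 0.62²·1.21² + 0.38²·2.58² + 2·-0.2·0.62·0.38·1.21·2.58 = 1.2298 (%²).
σ_p = √1.2298 = 1.109%.
VaR = 1.960 × 1.109% = 2.174%; on $100,000,000 that is $2,174,000.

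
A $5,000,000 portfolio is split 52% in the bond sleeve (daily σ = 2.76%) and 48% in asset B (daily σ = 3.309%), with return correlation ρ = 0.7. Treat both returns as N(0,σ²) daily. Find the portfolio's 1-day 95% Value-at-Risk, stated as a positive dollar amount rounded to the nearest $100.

$229,300

σ_p² = 0.52²·2.76² + 0.48²·3.309² + 2·0.7·0.52·0.48·2.76·3.309 = 7.7739 (%²).
σ_p = √7.7739 = 2.788%.
At 95%, z = 1.645.
VaR = 1.645 × 2.788% = 4.586%; on $5,000,000 that is $229,300.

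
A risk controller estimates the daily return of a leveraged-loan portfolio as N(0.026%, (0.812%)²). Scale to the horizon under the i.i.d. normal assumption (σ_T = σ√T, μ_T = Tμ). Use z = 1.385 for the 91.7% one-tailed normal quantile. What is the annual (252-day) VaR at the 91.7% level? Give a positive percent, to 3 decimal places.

11.301%

σ_{252d} = 0.812% × √252 = 12.890%; μ_{252d} = 252 × 0.026% = 6.552%.
VaR = −(6.552%) + 1.385 × 12.890% = 11.301%.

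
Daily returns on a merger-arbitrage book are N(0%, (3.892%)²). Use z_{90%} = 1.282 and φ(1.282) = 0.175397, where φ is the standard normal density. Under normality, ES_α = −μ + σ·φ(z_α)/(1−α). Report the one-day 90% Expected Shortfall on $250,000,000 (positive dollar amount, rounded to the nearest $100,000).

Tail multiplier: φ(z)/(1−α) = 0.175397 / 0.1 = 1.754.
ES = 3.892% × 1.754 = 6.827%.
On $250,000,000: 0.06827 × $250,000,000 = $17,067,500.

$17,100,000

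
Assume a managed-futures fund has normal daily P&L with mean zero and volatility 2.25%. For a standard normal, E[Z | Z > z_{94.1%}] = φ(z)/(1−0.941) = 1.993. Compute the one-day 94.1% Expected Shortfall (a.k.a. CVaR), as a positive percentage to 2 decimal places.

ES = 2.25% × 1.993 = 4.484%.

4.48%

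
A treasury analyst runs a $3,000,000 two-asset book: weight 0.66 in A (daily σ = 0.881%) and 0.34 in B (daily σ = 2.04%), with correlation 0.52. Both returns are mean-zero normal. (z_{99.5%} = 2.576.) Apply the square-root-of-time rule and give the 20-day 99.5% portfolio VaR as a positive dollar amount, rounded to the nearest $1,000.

$385,000

σ_p = √(0.66²·0.881² + 0.34²·2.04² + 2·0.52·0.66·0.34·0.881·2.04) = 1.113%.
σ_{20d} = 1.113% × √20 = 4.977%.
VaR = 2.576 × 4.977% = 12.821%; on $3,000,000 that is $384,630.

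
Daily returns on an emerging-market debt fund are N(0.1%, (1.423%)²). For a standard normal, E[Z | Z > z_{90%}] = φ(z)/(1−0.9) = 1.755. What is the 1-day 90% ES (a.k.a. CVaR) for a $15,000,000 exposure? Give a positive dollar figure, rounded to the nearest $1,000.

ES = −(0.1%) + 1.423% × 1.755 = 2.397%.
On $15,000,000: 0.02397 × $15,000,000 = $359,550.

$360,000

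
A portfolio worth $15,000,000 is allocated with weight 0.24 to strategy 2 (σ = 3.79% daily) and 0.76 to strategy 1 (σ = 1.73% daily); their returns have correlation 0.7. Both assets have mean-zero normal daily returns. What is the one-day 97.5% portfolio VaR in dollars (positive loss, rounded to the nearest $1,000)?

σ_p² = 0.24²·3.79² + 0.76²·1.73² + 2·0.7·0.24·0.76·3.79·1.73 = 4.2304 (%²).
σ_p = √4.2304 = 2.057%.
At 97.5%, z = 1.960.
VaR = 1.960 × 2.057% = 4.032%; on $15,000,000 that is $604,800.

$605,000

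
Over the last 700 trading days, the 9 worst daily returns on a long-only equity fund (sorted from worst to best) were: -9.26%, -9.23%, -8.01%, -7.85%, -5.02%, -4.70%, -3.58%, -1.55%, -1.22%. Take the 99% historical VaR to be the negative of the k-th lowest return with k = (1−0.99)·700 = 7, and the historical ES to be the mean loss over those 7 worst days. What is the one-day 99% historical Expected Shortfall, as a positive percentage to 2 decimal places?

The 7 worst returns sum to -47.65%.
ES = −(-47.65%) / 7 = 6.8071…% ≈ 6.81%.

6.81%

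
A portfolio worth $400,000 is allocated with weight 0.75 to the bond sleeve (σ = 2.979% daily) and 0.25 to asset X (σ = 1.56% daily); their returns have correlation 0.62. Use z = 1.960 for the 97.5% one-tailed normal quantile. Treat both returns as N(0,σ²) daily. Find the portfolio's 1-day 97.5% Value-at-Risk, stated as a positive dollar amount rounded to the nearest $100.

$19,600

σ_p² = 0.75²·2.979² + 0.25²·1.56² + 2·0.62·0.75·0.25·2.979·1.56 = 6.2245 (%²).
σ_p = √6.2245 = 2.495%.
VaR = 1.960 × 2.495% = 4.890%; on $400,000 that is $19,560.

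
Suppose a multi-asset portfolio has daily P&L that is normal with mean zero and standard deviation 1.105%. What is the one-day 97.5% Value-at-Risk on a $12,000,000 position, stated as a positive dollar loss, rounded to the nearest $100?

$259,900

At 97.5% one-sided, z = 1.960.
VaR = z·σ = 1.960 × 1.105% = 2.166%.
On $12,000,000: 0.02166 × $12,000,000 = $259,920.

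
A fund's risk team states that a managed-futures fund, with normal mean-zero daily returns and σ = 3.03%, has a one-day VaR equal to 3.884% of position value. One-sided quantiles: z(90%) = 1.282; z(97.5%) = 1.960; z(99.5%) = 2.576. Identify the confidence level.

Implied z = VaR/σ = 3.884 / 3.03 = 1.282.
This matches z(90%) = 1.282.

90%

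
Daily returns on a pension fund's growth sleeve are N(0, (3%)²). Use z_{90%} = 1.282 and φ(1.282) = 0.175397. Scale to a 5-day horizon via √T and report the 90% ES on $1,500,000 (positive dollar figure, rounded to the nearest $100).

$176,500

σ_{5d} = 3% × √5 = 6.708%.
ES multiplier = φ(z)/(1−α) = 0.175397/0.1 = 1.754.
ES = 6.708% × 1.754 = 11.766%; on $1,500,000: $176,490.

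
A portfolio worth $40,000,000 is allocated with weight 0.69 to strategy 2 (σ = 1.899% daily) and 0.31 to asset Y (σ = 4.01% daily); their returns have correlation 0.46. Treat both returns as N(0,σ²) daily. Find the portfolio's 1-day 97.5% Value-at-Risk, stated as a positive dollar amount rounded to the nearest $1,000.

$1,711,000

σ_p² = 0.69²·1.899² + 0.31²·4.01² + 2·0.46·0.69·0.31·1.899·4.01 = 4.7607 (%²).
σ_p = √4.7607 = 2.182%.
At 97.5%, z = 1.960.
VaR = 1.960 × 2.182% = 4.277%; on $40,000,000 that is $1,710,800.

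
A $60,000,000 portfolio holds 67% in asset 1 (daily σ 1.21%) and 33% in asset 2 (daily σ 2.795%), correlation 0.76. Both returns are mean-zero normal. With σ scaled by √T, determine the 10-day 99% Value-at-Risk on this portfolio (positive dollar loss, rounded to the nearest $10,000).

σ_p = √(0.67²·1.21² + 0.33²·2.795² + 2·0.76·0.67·0.33·1.21·2.795) = 1.626%.
σ_{10d} = 1.626% × √10 = 5.142%.
z(99%) = 2.326.
VaR = 2.326 × 5.142% = 11.960%; on $60,000,000 that is $7,176,000.

$7,180,000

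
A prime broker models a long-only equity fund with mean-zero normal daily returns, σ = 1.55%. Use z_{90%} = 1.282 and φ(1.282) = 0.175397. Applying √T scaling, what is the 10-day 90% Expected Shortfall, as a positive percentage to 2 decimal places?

σ_{10d} = 1.55% × √10 = 4.902%.
ES multiplier = φ(z)/(1−α) = 0.175397/0.1 = 1.754.
ES = 4.902% × 1.754 = 8.598%.

8.60%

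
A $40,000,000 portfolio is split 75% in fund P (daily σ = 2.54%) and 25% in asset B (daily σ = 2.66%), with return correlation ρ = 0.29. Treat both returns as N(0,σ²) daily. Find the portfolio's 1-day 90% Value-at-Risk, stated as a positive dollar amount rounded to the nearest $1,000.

$1,124,000

σ_p² = 0.75²·2.54² + 0.25²·2.66² + 2·0.29·0.75·0.25·2.54·2.66 = 4.8060 (%²).
σ_p = √4.8060 = 2.192%.
At 90%, z = 1.282.
VaR = 1.282 × 2.192% = 2.810%; on $40,000,000 that is $1,124,000.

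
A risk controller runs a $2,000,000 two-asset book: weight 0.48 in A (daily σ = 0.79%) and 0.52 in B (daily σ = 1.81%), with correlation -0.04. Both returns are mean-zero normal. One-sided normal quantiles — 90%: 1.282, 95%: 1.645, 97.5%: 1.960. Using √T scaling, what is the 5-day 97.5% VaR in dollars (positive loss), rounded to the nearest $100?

$87,700

σ_p = √(0.48²·0.79² + 0.52²·1.81² + 2·-0.04·0.48·0.52·0.79·1.81) = 1.001%.
σ_{5d} = 1.001% × √5 = 2.238%.
VaR = 1.960 × 2.238% = 4.386%; on $2,000,000 that is $87,720.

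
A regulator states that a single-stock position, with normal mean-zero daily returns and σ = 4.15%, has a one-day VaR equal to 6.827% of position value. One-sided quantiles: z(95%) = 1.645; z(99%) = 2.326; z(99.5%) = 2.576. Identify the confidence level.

95%

Implied z = VaR/σ = 6.827 / 4.15 = 1.645.
This matches z(95%) = 1.645.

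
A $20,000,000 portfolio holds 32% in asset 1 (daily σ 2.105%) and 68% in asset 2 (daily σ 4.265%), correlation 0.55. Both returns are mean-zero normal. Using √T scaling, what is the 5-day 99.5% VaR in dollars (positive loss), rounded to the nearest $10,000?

$3,820,000

σ_p = √(0.32²·2.105² + 0.68²·4.265² + 2·0.55·0.32·0.68·2.105·4.265) = 3.319%.
σ_{5d} = 3.319% × √5 = 7.422%.
z(99.5%) = 2.576.
VaR = 2.576 × 7.422% = 19.119%; on $20,000,000 that is $3,823,800.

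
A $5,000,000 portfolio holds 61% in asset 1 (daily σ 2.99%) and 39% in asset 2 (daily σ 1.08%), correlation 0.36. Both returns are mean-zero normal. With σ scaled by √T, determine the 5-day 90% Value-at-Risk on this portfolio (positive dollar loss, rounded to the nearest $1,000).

σ_p = √(0.61²·2.99² + 0.39²·1.08² + 2·0.36·0.61·0.39·2.99·1.08) = 2.014%.
σ_{5d} = 2.014% × √5 = 4.503%.
z(90%) = 1.282.
VaR = 1.282 × 4.503% = 5.773%; on $5,000,000 that is $288,650.

$289,000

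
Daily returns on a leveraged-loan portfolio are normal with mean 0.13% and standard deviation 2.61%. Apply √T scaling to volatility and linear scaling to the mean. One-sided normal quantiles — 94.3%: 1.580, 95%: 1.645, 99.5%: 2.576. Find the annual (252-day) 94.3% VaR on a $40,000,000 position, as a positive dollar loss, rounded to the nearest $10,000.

$13,080,000

σ_{252d} = 2.61% × √252 = 41.432%; μ_{252d} = 252 × 0.13% = 32.760%.
VaR = −(32.760%) + 1.580 × 41.432% = 32.703%.
On $40,000,000: 0.32703 × $40,000,000 = $13,081,200.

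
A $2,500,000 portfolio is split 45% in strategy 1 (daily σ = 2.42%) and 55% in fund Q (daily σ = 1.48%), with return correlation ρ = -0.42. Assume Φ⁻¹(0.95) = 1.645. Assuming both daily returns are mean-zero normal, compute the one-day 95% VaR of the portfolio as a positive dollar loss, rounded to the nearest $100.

$43,200

σ_p² = 0.45²·2.42² + 0.55²·1.48² + 2·-0.42·0.45·0.55·2.42·1.48 = 1.1039 (%²).
σ_p = √1.1039 = 1.051%.
VaR = 1.645 × 1.051% = 1.729%; on $2,500,000 that is $43,225.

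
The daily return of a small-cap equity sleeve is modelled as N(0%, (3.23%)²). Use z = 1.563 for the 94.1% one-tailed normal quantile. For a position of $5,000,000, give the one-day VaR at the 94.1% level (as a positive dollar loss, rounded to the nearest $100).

$252,400

VaR = z·σ = 1.563 × 3.23% = 5.048%.
On $5,000,000: 0.05048 × $5,000,000 = $252,400.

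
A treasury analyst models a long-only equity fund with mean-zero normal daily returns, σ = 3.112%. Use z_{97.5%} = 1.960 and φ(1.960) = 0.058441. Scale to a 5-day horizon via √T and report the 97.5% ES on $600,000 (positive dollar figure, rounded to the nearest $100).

σ_{5d} = 3.112% × √5 = 6.959%.
ES multiplier = φ(z)/(1−α) = 0.058441/0.025 = 2.338.
ES = 6.959% × 2.338 = 16.270%; on $600,000: $97,620.

$97,600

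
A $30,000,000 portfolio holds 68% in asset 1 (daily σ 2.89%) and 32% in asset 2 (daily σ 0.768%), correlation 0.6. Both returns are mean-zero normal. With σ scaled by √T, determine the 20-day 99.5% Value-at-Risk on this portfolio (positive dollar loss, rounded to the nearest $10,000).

σ_p = √(0.68²·2.89² + 0.32²·0.768² + 2·0.6·0.68·0.32·2.89·0.768) = 2.122%.
σ_{20d} = 2.122% × √20 = 9.490%.
z(99.5%) = 2.576.
VaR = 2.576 × 9.490% = 24.446%; on $30,000,000 that is $7,333,800.

$7,330,000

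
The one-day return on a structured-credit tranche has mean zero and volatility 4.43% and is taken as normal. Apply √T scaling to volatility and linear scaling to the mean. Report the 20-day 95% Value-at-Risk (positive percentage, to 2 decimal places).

At 95%, z = 1.645.
σ_{20d} = 4.43% × √20 = 19.812%.
VaR = 1.645 × 19.812% = 32.591%.

32.59%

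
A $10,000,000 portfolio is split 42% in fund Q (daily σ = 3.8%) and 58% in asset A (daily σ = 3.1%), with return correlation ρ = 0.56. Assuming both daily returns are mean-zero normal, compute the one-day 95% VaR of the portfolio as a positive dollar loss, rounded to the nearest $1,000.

σ_p² = 0.42²·3.8² + 0.58²·3.1² + 2·0.56·0.42·0.58·3.8·3.1 = 8.9940 (%²).
σ_p = √8.9940 = 2.999%.
At 95%, z = 1.645.
VaR = 1.645 × 2.999% = 4.933%; on $10,000,000 that is $493,300.

$493,000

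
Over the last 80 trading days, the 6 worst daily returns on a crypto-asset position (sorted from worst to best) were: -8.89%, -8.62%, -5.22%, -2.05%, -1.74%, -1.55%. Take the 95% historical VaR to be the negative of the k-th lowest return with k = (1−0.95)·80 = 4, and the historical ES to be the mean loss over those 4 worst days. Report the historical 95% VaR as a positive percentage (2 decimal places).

k = 4; the 4th lowest return is -2.05%, so VaR = 2.05%.

2.05%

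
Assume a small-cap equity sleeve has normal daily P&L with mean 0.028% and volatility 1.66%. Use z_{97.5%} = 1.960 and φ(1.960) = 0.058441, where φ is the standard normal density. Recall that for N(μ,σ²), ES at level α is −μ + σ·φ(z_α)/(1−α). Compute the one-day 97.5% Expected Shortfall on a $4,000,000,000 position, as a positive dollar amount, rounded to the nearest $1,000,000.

Tail multiplier: φ(z)/(1−α) = 0.058441 / 0.025 = 2.338.
ES = −(0.028%) + 1.66% × 2.338 = 3.853%.
On $4,000,000,000: 0.03853 × $4,000,000,000 = $154,120,000.

$154,000,000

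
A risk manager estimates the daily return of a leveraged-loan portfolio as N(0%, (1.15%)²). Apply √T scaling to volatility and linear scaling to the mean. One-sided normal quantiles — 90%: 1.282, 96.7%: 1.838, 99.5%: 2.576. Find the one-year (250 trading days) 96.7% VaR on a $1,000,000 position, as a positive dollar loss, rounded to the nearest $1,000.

$334,000

σ_{250d} = 1.15% × √250 = 18.183%.
VaR = 1.838 × 18.183% = 33.420%.
On $1,000,000: 0.33420 × $1,000,000 = $334,200.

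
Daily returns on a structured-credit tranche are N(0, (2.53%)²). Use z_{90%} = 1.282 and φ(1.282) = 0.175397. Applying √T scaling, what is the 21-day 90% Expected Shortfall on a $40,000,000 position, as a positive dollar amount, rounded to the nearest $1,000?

σ_{21d} = 2.53% × √21 = 11.594%.
ES multiplier = φ(z)/(1−α) = 0.175397/0.1 = 1.754.
ES = 11.594% × 1.754 = 20.336%; on $40,000,000: $8,134,400.

$8,134,000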